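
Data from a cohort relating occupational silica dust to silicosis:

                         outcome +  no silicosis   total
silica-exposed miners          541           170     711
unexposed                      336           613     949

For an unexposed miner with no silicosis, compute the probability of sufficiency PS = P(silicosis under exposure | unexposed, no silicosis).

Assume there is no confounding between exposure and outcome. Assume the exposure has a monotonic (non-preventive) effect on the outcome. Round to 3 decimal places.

PS ≈ 0.630

p₁ = P(outcome | exposed) = 541/711 = 0.7609
p₀ = P(outcome | unexposed) = 336/949 = 0.35406
Under exogeneity and monotonicity, PS = (p₁ − p₀)/(1 − p₀).
PS = (0.7609 − 0.35406) / 0.64594 ≈ 0.6298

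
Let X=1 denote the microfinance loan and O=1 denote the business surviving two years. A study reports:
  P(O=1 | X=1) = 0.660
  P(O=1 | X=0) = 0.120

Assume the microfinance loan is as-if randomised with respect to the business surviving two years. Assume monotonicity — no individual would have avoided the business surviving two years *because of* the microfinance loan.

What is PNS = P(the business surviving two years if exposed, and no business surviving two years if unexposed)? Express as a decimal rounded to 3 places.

Let p₁ = 0.66, p₀ = 0.12.
Under exogeneity and monotonicity, PNS = p₁ − p₀.
PNS = 0.66 − 0.12 = 0.54

PNS ≈ 0.540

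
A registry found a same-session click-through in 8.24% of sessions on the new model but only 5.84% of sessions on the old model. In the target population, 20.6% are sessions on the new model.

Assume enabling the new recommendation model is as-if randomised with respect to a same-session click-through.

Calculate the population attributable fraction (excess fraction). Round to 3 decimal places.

PAF ≈ 0.078

p₁ = 0.0824, p₀ = 0.0584.
Overall risk P(Y=1) = π·p₁ + (1−π)·p₀ = 0.206×0.0824 + 0.794×0.0584 = 0.063344.
Under exogeneity, PAF = [P(Y=1) − p₀] / P(Y=1).
PAF = (0.063344 − 0.0584) / 0.063344 ≈ 0.0781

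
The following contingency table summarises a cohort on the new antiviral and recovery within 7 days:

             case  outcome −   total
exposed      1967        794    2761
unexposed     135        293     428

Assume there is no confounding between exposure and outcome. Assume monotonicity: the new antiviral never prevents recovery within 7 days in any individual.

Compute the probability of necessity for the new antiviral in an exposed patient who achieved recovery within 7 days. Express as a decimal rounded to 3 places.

PN ≈ 0.557

p₁ = P(outcome | exposed) = 1967/2761 = 0.71242
p₀ = P(outcome | unexposed) = 135/428 = 0.31542
Under exogeneity and monotonicity, PN = (p₁ − p₀)/p₁.
PN = (0.71242 − 0.31542) / 0.71242 ≈ 0.5573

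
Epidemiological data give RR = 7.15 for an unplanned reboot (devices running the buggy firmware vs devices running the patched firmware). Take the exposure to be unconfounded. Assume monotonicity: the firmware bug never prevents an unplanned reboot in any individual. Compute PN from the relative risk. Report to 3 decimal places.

Under exogeneity and monotonicity, PN = (RR − 1) / RR = 1 − 1/RR.
PN = (7.15 − 1) / 7.15 = 6.15 / 7.15 ≈ 0.8601

PN ≈ 0.860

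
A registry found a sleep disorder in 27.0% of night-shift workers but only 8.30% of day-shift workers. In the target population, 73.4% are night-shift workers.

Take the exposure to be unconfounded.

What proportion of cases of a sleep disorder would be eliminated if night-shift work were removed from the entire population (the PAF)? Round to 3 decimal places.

PAF ≈ 0.623

p₁ = 0.27, p₀ = 0.083.
Overall risk P(Y=1) = π·p₁ + (1−π)·p₀ = 0.734×0.27 + 0.266×0.083 = 0.22026.
Under exogeneity, PAF = [P(Y=1) − p₀] / P(Y=1).
PAF = (0.22026 − 0.083) / 0.22026 ≈ 0.6232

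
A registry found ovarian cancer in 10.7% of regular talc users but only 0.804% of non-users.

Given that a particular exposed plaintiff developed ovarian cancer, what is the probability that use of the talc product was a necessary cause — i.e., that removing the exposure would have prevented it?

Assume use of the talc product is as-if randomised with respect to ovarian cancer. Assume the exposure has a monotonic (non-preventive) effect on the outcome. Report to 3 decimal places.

p₁ = 0.107, p₀ = 0.00804.
Under exogeneity and monotonicity, PN = (p₁ − p₀) / p₁.
PN = (0.107 − 0.00804) / 0.107 = 0.09896 / 0.107 ≈ 0.9249

PN ≈ 0.925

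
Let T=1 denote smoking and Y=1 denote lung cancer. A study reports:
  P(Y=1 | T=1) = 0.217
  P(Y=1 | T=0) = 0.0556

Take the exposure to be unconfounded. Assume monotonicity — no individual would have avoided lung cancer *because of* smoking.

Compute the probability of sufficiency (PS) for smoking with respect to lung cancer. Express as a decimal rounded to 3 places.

Let p₁ = 0.217, p₀ = 0.0556.
Under exogeneity and monotonicity, PS = (p₁ − p₀) / (1 − p₀).
PS = (0.217 − 0.0556) / (1 − 0.0556) = 0.1614 / 0.9444 ≈ 0.1709

PS ≈ 0.171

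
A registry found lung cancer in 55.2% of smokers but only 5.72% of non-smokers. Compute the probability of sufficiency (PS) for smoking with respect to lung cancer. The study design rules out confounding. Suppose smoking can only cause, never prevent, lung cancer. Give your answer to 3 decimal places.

PS ≈ 0.525

p₁ = 0.552, p₀ = 0.0572.
Under exogeneity and monotonicity, PS = (p₁ − p₀) / (1 − p₀).
PS = (0.552 − 0.0572) / (1 − 0.0572) = 0.4948 / 0.9428 ≈ 0.5248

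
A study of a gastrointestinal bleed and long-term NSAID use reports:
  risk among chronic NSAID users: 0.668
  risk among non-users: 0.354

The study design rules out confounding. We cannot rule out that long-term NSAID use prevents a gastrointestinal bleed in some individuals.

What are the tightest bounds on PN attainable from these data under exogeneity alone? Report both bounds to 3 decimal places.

Let p₁ = 0.668, p₀ = 0.354.
Under exogeneity alone the bounds on PN are max{0,(p₁−p₀)/p₁} ≤ PN ≤ min{1,(1−p₀)/p₁}.
  lower = (p₁ − p₀)/p₁ = 0.314 / 0.668 ≈ 0.4701
  upper = min{1, (1 − p₀)/p₁} = 0.646 / 0.668 ≈ 0.9671

0.470 ≤ PN ≤ 0.967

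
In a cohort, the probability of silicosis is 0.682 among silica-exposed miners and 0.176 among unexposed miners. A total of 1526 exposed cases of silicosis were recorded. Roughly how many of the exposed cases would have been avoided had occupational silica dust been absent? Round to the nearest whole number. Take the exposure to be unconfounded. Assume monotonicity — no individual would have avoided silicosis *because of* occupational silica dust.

about 1132 cases

Let p₁ = 0.682, p₀ = 0.176.
PN = (p₁ − p₀)/p₁ = (0.682 − 0.176) / 0.682 ≈ 0.74194.
Attributable cases ≈ PN × (exposed cases) = 0.74194 × 1526 ≈ 1132.19.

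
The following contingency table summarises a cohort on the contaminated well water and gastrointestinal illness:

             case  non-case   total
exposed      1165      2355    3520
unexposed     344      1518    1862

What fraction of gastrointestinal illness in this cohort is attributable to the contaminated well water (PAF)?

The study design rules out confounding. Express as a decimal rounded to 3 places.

PAF ≈ 0.341

p₁ = P(outcome | exposed) = 1165/3520 = 0.33097
p₀ = P(outcome | unexposed) = 344/1862 = 0.18475
Exposure prevalence π = 3520/5382 = 0.65403; overall risk P(Y=1) = 0.28038.
Under exogeneity, PAF = [P(Y=1) − p₀]/P(Y=1).
PAF = (0.28038 − 0.18475) / 0.28038 ≈ 0.3411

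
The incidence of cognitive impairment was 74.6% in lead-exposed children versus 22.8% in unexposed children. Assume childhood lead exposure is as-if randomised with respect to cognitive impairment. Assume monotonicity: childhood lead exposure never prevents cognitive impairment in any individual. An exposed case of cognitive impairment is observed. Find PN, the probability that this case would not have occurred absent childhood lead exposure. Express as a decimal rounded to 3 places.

PN ≈ 0.694

p₁ = 0.746, p₀ = 0.228.
Under exogeneity and monotonicity, PN = (p₁ − p₀) / p₁.
PN = (0.746 − 0.228) / 0.746 = 0.518 / 0.746 ≈ 0.6944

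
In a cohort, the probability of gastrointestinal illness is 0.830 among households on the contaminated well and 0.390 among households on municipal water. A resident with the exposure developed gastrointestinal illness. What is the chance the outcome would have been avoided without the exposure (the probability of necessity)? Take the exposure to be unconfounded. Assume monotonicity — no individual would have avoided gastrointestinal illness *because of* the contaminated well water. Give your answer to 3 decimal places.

PN ≈ 0.530

Let p₁ = 0.83, p₀ = 0.39.
Under exogeneity and monotonicity, PN = (p₁ − p₀) / p₁.
PN = (0.83 − 0.39) / 0.83 = 0.44 / 0.83 ≈ 0.5301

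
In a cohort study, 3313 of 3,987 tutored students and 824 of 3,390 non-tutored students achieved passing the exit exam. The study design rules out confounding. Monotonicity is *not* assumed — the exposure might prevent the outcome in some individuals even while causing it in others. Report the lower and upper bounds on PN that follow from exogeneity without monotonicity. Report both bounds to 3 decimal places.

0.707 ≤ PN ≤ 0.911

p₁ = P(outcome | exposed) = 3313/3987 = 0.83095
p₀ = P(outcome | unexposed) = 824/3390 = 0.24307
Under exogeneity alone the bounds on PN are max{0,(p₁−p₀)/p₁} ≤ PN ≤ min{1,(1−p₀)/p₁}.
  lower = (p₁ − p₀)/p₁ = 0.58788 / 0.83095 ≈ 0.7075
  upper = min{1, (1 − p₀)/p₁} = 0.75693 / 0.83095 ≈ 0.9109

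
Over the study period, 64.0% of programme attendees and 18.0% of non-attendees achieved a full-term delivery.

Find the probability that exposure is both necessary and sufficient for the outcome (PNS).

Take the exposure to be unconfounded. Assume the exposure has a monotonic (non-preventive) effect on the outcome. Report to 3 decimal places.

p₁ = 0.64, p₀ = 0.18.
Under exogeneity and monotonicity, PNS = p₁ − p₀.
PNS = 0.64 − 0.18 = 0.46

PNS ≈ 0.460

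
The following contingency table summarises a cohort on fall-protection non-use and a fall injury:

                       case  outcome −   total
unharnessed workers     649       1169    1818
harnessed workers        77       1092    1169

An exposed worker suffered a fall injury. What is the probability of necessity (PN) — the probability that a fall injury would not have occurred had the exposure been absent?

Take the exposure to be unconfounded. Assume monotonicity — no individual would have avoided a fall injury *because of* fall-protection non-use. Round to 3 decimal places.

PN ≈ 0.815

p₁ = P(outcome | exposed) = 649/1818 = 0.35699
p₀ = P(outcome | unexposed) = 77/1169 = 0.065868
Under exogeneity and monotonicity, PN = (p₁ − p₀)/p₁.
PN = (0.35699 − 0.065868) / 0.35699 ≈ 0.8155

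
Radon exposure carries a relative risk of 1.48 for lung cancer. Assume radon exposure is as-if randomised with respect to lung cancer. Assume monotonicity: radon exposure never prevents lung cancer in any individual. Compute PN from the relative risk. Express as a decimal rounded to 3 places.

Under exogeneity and monotonicity, PN = (RR − 1) / RR = 1 − 1/RR.
PN = (1.48 − 1) / 1.48 = 0.48 / 1.48 ≈ 0.3243

PN ≈ 0.324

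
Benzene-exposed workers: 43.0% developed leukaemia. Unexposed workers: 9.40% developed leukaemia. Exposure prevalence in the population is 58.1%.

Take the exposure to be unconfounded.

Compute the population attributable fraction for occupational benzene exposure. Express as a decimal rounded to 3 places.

p₁ = 0.43, p₀ = 0.094.
Overall risk P(Y=1) = π·p₁ + (1−π)·p₀ = 0.581×0.43 + 0.419×0.094 = 0.28922.
Under exogeneity, PAF = [P(Y=1) − p₀] / P(Y=1).
PAF = (0.28922 − 0.094) / 0.28922 ≈ 0.6750

PAF ≈ 0.675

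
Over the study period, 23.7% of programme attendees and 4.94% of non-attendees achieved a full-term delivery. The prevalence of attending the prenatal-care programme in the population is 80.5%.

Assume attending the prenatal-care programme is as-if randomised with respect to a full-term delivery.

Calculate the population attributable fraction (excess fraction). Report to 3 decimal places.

p₁ = 0.237, p₀ = 0.0494.
Overall risk P(Y=1) = π·p₁ + (1−π)·p₀ = 0.805×0.237 + 0.195×0.0494 = 0.20042.
Under exogeneity, PAF = [P(Y=1) − p₀] / P(Y=1).
PAF = (0.20042 − 0.0494) / 0.20042 ≈ 0.7535

PAF ≈ 0.754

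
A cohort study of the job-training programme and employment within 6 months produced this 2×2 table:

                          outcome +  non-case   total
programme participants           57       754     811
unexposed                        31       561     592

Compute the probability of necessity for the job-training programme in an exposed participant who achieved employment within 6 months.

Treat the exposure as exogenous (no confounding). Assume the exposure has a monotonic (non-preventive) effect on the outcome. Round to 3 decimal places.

p₁ = P(outcome | exposed) = 57/811 = 0.070284
p₀ = P(outcome | unexposed) = 31/592 = 0.052365
Under exogeneity and monotonicity, PN = (p₁ − p₀)/p₁.
PN = (0.070284 − 0.052365) / 0.070284 ≈ 0.2549

PN ≈ 0.255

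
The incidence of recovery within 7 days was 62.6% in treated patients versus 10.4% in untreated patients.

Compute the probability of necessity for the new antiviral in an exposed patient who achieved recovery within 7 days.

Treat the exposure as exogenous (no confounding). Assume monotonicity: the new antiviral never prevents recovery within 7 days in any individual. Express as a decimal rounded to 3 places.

p₁ = 0.626, p₀ = 0.104.
Under exogeneity and monotonicity, PN = (p₁ − p₀) / p₁.
PN = (0.626 − 0.104) / 0.626 = 0.522 / 0.626 ≈ 0.8339

PN ≈ 0.834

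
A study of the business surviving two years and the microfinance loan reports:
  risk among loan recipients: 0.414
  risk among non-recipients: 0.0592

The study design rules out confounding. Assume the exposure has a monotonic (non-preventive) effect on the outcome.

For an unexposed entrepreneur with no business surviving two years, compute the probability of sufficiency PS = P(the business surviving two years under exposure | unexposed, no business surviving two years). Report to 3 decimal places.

Let p₁ = 0.414, p₀ = 0.0592.
Under exogeneity and monotonicity, PS = (p₁ − p₀) / (1 − p₀).
PS = (0.414 − 0.0592) / (1 − 0.0592) = 0.3548 / 0.9408 ≈ 0.3771

PS ≈ 0.377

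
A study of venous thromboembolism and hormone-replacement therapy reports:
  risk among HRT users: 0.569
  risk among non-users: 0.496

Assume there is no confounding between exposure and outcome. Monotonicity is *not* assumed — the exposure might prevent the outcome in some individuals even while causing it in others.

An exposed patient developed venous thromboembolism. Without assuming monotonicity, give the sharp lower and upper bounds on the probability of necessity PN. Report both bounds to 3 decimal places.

Let p₁ = 0.569, p₀ = 0.496.
Under exogeneity alone the bounds on PN are max{0,(p₁−p₀)/p₁} ≤ PN ≤ min{1,(1−p₀)/p₁}.
  lower = (p₁ − p₀)/p₁ = 0.073 / 0.569 ≈ 0.1283
  upper = min{1, (1 − p₀)/p₁} = 0.504 / 0.569 ≈ 0.8858

0.128 ≤ PN ≤ 0.886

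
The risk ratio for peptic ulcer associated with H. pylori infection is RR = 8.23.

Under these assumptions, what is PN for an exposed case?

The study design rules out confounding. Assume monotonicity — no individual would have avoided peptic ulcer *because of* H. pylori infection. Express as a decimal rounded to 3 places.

PN ≈ 0.878

Under exogeneity and monotonicity, PN = (RR − 1) / RR = 1 − 1/RR.
PN = (8.23 − 1) / 8.23 = 7.23 / 8.23 ≈ 0.8785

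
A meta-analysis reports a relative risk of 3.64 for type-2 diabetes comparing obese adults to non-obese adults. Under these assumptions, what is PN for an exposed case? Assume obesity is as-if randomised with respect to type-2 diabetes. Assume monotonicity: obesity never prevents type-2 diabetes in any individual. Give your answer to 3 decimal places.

Under exogeneity and monotonicity, PN = (RR − 1) / RR = 1 − 1/RR.
PN = (3.64 − 1) / 3.64 = 2.64 / 3.64 ≈ 0.7253

PN ≈ 0.725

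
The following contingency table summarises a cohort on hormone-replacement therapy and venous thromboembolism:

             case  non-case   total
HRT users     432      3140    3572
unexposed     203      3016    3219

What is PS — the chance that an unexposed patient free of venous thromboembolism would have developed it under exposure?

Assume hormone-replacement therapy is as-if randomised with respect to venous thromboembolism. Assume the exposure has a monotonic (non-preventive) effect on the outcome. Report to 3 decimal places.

p₁ = P(outcome | exposed) = 432/3572 = 0.12094
p₀ = P(outcome | unexposed) = 203/3219 = 0.063063
Under exogeneity and monotonicity, PS = (p₁ − p₀)/(1 − p₀).
PS = (0.12094 − 0.063063) / 0.93694 ≈ 0.0618

PS ≈ 0.062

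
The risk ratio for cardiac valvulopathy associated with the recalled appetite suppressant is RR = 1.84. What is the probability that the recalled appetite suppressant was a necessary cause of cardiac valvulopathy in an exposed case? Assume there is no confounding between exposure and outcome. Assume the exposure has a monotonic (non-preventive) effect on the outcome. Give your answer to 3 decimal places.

PN ≈ 0.457

Under exogeneity and monotonicity, PN = (RR − 1) / RR = 1 − 1/RR.
PN = (1.84 − 1) / 1.84 = 0.84 / 1.84 ≈ 0.4565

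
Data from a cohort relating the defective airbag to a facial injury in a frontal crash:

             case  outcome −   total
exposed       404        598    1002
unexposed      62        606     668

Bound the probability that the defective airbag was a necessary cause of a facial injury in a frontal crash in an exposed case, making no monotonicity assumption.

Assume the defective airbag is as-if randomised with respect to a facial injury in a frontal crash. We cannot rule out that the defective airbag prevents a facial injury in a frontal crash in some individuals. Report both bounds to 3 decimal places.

p₁ = P(outcome | exposed) = 404/1002 = 0.40319
p₀ = P(outcome | unexposed) = 62/668 = 0.092814
Under exogeneity alone the bounds on PN are max{0,(p₁−p₀)/p₁} ≤ PN ≤ min{1,(1−p₀)/p₁}.
  lower = (p₁ − p₀)/p₁ = 0.31038 / 0.40319 ≈ 0.7698
  upper = min{1, (1 − p₀)/p₁} = 0.90719 / 0.40319 ≈ 2.2500 → capped at 1

0.770 ≤ PN ≤ 1.000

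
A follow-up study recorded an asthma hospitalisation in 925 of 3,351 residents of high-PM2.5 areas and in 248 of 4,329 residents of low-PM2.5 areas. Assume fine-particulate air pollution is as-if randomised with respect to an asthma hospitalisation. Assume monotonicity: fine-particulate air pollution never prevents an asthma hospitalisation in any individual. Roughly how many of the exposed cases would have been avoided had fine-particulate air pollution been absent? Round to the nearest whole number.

about 733 cases

p₁ = P(outcome | exposed) = 925/3351 = 0.27604
p₀ = P(outcome | unexposed) = 248/4329 = 0.057288
PN = (p₁ − p₀)/p₁ = (0.27604 − 0.057288) / 0.27604 ≈ 0.79246.
Attributable cases ≈ PN × (exposed cases) = 0.79246 × 925 ≈ 733.03.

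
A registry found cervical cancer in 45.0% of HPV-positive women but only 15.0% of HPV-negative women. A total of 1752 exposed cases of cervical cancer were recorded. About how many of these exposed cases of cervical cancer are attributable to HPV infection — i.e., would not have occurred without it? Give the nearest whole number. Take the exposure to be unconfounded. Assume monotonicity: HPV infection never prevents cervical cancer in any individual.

p₁ = 0.45, p₀ = 0.15.
PN = (p₁ − p₀)/p₁ = (0.45 − 0.15) / 0.45 ≈ 0.66667.
Attributable cases ≈ PN × (exposed cases) = 0.66667 × 1752 ≈ 1168.00.

about 1168 cases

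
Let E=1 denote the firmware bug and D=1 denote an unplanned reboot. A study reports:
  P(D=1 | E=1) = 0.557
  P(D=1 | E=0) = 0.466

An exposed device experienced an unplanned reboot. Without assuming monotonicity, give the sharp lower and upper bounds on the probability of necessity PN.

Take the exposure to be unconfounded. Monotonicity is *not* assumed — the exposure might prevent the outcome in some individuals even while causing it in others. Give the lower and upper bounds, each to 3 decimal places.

Let p₁ = 0.557, p₀ = 0.466.
Under exogeneity alone the bounds on PN are max{0,(p₁−p₀)/p₁} ≤ PN ≤ min{1,(1−p₀)/p₁}.
  lower = (p₁ − p₀)/p₁ = 0.091 / 0.557 ≈ 0.1634
  upper = min{1, (1 − p₀)/p₁} = 0.534 / 0.557 ≈ 0.9587

0.163 ≤ PN ≤ 0.959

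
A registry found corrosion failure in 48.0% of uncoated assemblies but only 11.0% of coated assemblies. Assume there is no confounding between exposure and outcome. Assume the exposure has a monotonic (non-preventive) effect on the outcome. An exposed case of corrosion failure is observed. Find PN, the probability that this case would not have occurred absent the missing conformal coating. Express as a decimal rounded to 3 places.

PN ≈ 0.771

p₁ = 0.48, p₀ = 0.11.
Under exogeneity and monotonicity, PN = (p₁ − p₀) / p₁.
PN = (0.48 − 0.11) / 0.48 = 0.37 / 0.48 ≈ 0.7708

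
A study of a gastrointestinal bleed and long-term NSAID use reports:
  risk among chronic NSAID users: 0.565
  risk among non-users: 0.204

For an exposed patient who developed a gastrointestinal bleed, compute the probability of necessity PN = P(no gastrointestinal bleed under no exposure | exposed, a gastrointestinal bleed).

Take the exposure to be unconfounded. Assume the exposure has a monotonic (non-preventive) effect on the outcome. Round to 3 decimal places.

PN ≈ 0.639

Let p₁ = 0.565, p₀ = 0.204.
Under exogeneity and monotonicity, PN = (p₁ − p₀) / p₁.
PN = (0.565 − 0.204) / 0.565 = 0.361 / 0.565 ≈ 0.6389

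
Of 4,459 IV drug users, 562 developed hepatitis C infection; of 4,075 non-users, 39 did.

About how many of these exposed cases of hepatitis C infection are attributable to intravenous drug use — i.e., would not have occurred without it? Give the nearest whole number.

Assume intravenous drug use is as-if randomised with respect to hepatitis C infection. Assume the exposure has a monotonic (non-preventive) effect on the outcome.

about 519 cases

p₁ = P(outcome | exposed) = 562/4459 = 0.12604
p₀ = P(outcome | unexposed) = 39/4075 = 0.0095706
PN = (p₁ − p₀)/p₁ = (0.12604 − 0.0095706) / 0.12604 ≈ 0.92407.
Attributable cases ≈ PN × (exposed cases) = 0.92407 × 562 ≈ 519.32.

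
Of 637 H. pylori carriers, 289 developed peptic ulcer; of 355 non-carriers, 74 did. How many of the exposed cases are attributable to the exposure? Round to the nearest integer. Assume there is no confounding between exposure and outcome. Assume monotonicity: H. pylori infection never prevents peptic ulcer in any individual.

p₁ = P(outcome | exposed) = 289/637 = 0.45369
p₀ = P(outcome | unexposed) = 74/355 = 0.20845
PN = (p₁ − p₀)/p₁ = (0.45369 − 0.20845) / 0.45369 ≈ 0.54054.
Attributable cases ≈ PN × (exposed cases) = 0.54054 × 289 ≈ 156.22.

about 156 cases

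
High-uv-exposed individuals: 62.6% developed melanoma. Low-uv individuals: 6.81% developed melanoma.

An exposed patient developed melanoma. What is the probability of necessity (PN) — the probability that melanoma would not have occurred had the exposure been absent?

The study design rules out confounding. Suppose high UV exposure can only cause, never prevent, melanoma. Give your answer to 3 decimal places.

PN ≈ 0.891

p₁ = 0.626, p₀ = 0.0681.
Under exogeneity and monotonicity, PN = (p₁ − p₀) / p₁.
PN = (0.626 − 0.0681) / 0.626 = 0.5579 / 0.626 ≈ 0.8912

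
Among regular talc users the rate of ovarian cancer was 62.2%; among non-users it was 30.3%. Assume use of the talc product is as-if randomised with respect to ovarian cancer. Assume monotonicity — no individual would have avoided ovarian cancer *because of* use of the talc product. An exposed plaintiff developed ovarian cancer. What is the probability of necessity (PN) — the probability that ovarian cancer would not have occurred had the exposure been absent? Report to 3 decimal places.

PN ≈ 0.513

p₁ = 0.622, p₀ = 0.303.
Under exogeneity and monotonicity, PN = (p₁ − p₀) / p₁.
PN = (0.622 − 0.303) / 0.622 = 0.319 / 0.622 ≈ 0.5129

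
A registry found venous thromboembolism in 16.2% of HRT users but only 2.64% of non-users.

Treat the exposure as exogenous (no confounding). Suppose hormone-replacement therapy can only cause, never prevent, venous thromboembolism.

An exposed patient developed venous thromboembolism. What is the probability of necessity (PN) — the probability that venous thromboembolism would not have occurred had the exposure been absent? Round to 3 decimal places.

PN ≈ 0.837

p₁ = 0.162, p₀ = 0.0264.
Under exogeneity and monotonicity, PN = (p₁ − p₀) / p₁.
PN = (0.162 − 0.0264) / 0.162 = 0.1356 / 0.162 ≈ 0.8370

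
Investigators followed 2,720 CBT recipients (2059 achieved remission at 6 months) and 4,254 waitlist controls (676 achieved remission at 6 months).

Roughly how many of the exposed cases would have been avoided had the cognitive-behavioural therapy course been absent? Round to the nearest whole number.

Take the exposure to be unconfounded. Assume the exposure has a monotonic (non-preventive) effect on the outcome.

p₁ = P(outcome | exposed) = 2059/2720 = 0.75699
p₀ = P(outcome | unexposed) = 676/4254 = 0.15891
PN = (p₁ − p₀)/p₁ = (0.75699 − 0.15891) / 0.75699 ≈ 0.79008.
Attributable cases ≈ PN × (exposed cases) = 0.79008 × 2059 ≈ 1626.77.

about 1627 cases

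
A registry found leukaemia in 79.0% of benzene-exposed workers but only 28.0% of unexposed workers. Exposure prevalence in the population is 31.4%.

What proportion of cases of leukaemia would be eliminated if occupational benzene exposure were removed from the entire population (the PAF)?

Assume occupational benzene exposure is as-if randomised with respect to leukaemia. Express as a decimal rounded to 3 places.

p₁ = 0.79, p₀ = 0.28.
Overall risk P(Y=1) = π·p₁ + (1−π)·p₀ = 0.314×0.79 + 0.686×0.28 = 0.44014.
Under exogeneity, PAF = [P(Y=1) − p₀] / P(Y=1).
PAF = (0.44014 − 0.28) / 0.44014 ≈ 0.3638

PAF ≈ 0.364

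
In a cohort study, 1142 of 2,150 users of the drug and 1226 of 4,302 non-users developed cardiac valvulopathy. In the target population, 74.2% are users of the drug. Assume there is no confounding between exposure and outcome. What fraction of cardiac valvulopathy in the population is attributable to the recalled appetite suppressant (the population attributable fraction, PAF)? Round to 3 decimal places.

PAF ≈ 0.391

p₁ = P(outcome | exposed) = 1142/2150 = 0.53116
p₀ = P(outcome | unexposed) = 1226/4302 = 0.28498
Overall risk P(Y=1) = π·p₁ + (1−π)·p₀ = 0.742×0.53116 + 0.258×0.28498 = 0.46765.
Under exogeneity, PAF = [P(Y=1) − p₀] / P(Y=1).
PAF = (0.46765 − 0.28498) / 0.46765 ≈ 0.3906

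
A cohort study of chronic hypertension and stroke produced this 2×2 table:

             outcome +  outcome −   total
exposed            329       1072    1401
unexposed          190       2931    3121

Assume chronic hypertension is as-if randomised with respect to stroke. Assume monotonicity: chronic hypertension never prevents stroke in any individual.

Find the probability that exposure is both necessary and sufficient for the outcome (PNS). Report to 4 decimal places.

PNS ≈ 0.1740

p₁ = P(outcome | exposed) = 329/1401 = 0.23483
p₀ = P(outcome | unexposed) = 190/3121 = 0.060878
Under exogeneity and monotonicity, PNS = p₁ − p₀.
PNS = 0.23483 − 0.060878 = 0.17395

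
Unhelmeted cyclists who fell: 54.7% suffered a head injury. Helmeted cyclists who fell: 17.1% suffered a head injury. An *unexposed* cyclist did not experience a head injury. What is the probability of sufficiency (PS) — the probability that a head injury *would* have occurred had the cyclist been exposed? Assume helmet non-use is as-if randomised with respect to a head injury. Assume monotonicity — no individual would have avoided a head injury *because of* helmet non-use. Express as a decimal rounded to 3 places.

p₁ = 0.547, p₀ = 0.171.
Under exogeneity and monotonicity, PS = (p₁ − p₀) / (1 − p₀).
PS = (0.547 − 0.171) / (1 − 0.171) = 0.376 / 0.829 ≈ 0.4536

PS ≈ 0.454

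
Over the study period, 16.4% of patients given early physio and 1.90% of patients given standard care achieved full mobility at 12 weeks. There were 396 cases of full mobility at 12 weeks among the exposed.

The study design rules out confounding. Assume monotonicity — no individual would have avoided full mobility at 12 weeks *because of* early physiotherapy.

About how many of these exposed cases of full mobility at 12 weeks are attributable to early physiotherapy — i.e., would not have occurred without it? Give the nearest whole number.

about 350 cases

p₁ = 0.164, p₀ = 0.019.
PN = (p₁ − p₀)/p₁ = (0.164 − 0.019) / 0.164 ≈ 0.88415.
Attributable cases ≈ PN × (exposed cases) = 0.88415 × 396 ≈ 350.12.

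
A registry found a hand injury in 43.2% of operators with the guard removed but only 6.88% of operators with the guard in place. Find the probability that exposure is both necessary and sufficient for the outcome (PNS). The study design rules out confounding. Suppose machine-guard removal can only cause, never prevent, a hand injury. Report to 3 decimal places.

PNS ≈ 0.363

p₁ = 0.432, p₀ = 0.0688.
Under exogeneity and monotonicity, PNS = p₁ − p₀.
PNS = 0.432 − 0.0688 = 0.3632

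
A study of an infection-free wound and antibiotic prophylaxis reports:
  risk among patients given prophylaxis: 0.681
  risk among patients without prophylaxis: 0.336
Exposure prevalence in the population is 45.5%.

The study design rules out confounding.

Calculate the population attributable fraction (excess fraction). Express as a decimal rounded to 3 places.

PAF ≈ 0.318

Let p₁ = 0.681, p₀ = 0.336.
Overall risk P(Y=1) = π·p₁ + (1−π)·p₀ = 0.455×0.681 + 0.545×0.336 = 0.49298.
Under exogeneity, PAF = [P(Y=1) − p₀] / P(Y=1).
PAF = (0.49298 − 0.336) / 0.49298 ≈ 0.3184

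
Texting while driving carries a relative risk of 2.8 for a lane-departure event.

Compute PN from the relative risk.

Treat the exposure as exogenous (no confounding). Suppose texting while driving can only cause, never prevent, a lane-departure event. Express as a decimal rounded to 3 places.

PN ≈ 0.643

Under exogeneity and monotonicity, PN = (RR − 1) / RR = 1 − 1/RR.
PN = (2.8 − 1) / 2.8 = 1.8 / 2.8 ≈ 0.6429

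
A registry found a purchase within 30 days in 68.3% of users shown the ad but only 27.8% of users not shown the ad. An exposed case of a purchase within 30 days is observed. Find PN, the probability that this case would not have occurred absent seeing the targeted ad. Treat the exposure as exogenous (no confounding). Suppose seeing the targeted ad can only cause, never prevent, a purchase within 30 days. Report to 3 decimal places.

PN ≈ 0.593

p₁ = 0.683, p₀ = 0.278.
Under exogeneity and monotonicity, PN = (p₁ − p₀) / p₁.
PN = (0.683 − 0.278) / 0.683 = 0.405 / 0.683 ≈ 0.5930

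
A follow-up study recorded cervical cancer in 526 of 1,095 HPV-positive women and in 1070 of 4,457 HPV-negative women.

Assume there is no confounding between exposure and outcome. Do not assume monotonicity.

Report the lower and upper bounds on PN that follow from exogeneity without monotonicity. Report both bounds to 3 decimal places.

0.500 ≤ PN ≤ 1.000

p₁ = P(outcome | exposed) = 526/1095 = 0.48037
p₀ = P(outcome | unexposed) = 1070/4457 = 0.24007
Under exogeneity alone the bounds on PN are max{0,(p₁−p₀)/p₁} ≤ PN ≤ min{1,(1−p₀)/p₁}.
  lower = (p₁ − p₀)/p₁ = 0.24029 / 0.48037 ≈ 0.5002
  upper = min{1, (1 − p₀)/p₁} = 0.75993 / 0.48037 ≈ 1.5820 → capped at 1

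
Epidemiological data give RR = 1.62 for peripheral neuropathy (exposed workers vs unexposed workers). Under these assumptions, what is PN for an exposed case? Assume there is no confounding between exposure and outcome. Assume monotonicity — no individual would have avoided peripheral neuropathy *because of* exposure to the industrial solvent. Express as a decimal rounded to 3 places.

PN ≈ 0.383

Under exogeneity and monotonicity, PN = (RR − 1) / RR = 1 − 1/RR.
PN = (1.62 − 1) / 1.62 = 0.62 / 1.62 ≈ 0.3827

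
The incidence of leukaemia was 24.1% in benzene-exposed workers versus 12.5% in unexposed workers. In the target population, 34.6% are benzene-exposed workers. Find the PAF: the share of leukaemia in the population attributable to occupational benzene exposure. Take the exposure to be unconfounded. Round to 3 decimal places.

PAF ≈ 0.243

p₁ = 0.241, p₀ = 0.125.
Overall risk P(Y=1) = π·p₁ + (1−π)·p₀ = 0.346×0.241 + 0.654×0.125 = 0.16514.
Under exogeneity, PAF = [P(Y=1) − p₀] / P(Y=1).
PAF = (0.16514 − 0.125) / 0.16514 ≈ 0.2430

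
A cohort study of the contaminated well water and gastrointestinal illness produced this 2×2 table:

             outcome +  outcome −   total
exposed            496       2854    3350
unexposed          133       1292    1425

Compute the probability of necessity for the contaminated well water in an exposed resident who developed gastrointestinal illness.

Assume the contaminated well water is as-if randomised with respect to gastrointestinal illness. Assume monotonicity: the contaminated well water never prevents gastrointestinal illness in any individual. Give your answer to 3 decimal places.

PN ≈ 0.370

p₁ = P(outcome | exposed) = 496/3350 = 0.14806
p₀ = P(outcome | unexposed) = 133/1425 = 0.093333
Under exogeneity and monotonicity, PN = (p₁ − p₀)/p₁.
PN = (0.14806 − 0.093333) / 0.14806 ≈ 0.3696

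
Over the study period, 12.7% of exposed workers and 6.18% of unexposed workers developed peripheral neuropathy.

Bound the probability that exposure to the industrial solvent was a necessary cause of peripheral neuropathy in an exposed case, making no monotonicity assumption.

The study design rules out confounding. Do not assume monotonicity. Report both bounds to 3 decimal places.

0.513 ≤ PN ≤ 1.000

p₁ = 0.127, p₀ = 0.0618.
Under exogeneity alone the bounds on PN are max{0,(p₁−p₀)/p₁} ≤ PN ≤ min{1,(1−p₀)/p₁}.
  lower = (p₁ − p₀)/p₁ = 0.0652 / 0.127 ≈ 0.5134
  upper = min{1, (1 − p₀)/p₁} = 0.9382 / 0.127 ≈ 7.3874 → capped at 1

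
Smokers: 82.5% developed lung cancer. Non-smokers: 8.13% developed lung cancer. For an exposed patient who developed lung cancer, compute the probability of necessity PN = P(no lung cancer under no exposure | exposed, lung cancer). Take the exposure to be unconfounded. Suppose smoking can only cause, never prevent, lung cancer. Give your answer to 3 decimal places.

p₁ = 0.825, p₀ = 0.0813.
Under exogeneity and monotonicity, PN = (p₁ − p₀) / p₁.
PN = (0.825 − 0.0813) / 0.825 = 0.7437 / 0.825 ≈ 0.9015

PN ≈ 0.901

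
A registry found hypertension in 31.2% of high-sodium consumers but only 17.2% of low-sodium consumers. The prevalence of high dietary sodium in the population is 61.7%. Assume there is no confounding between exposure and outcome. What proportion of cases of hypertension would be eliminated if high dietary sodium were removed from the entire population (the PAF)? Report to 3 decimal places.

PAF ≈ 0.334

p₁ = 0.312, p₀ = 0.172.
Overall risk P(Y=1) = π·p₁ + (1−π)·p₀ = 0.617×0.312 + 0.383×0.172 = 0.25838.
Under exogeneity, PAF = [P(Y=1) − p₀] / P(Y=1).
PAF = (0.25838 − 0.172) / 0.25838 ≈ 0.3343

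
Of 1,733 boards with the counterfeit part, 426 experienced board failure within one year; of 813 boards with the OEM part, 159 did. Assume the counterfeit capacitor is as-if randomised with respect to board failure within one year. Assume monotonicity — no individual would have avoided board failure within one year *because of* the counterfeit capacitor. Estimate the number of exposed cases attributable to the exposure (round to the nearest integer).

about 87 cases

p₁ = P(outcome | exposed) = 426/1733 = 0.24582
p₀ = P(outcome | unexposed) = 159/813 = 0.19557
PN = (p₁ − p₀)/p₁ = (0.24582 − 0.19557) / 0.24582 ≈ 0.20440.
Attributable cases ≈ PN × (exposed cases) = 0.20440 × 426 ≈ 87.07.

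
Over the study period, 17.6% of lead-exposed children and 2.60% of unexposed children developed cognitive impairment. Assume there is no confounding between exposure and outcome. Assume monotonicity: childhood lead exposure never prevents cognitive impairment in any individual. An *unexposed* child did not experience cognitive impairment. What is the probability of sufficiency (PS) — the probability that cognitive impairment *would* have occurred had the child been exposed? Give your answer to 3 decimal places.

p₁ = 0.176, p₀ = 0.026.
Under exogeneity and monotonicity, PS = (p₁ − p₀) / (1 − p₀).
PS = (0.176 − 0.026) / (1 − 0.026) = 0.15 / 0.974 ≈ 0.1540

PS ≈ 0.154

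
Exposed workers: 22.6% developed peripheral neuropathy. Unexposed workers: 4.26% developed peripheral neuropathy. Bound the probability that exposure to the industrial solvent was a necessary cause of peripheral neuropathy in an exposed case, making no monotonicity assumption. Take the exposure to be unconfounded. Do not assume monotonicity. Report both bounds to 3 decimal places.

0.812 ≤ PN ≤ 1.000

p₁ = 0.226, p₀ = 0.0426.
Under exogeneity alone the bounds on PN are max{0,(p₁−p₀)/p₁} ≤ PN ≤ min{1,(1−p₀)/p₁}.
  lower = (p₁ − p₀)/p₁ = 0.1834 / 0.226 ≈ 0.8115
  upper = min{1, (1 − p₀)/p₁} = 0.9574 / 0.226 ≈ 4.2363 → capped at 1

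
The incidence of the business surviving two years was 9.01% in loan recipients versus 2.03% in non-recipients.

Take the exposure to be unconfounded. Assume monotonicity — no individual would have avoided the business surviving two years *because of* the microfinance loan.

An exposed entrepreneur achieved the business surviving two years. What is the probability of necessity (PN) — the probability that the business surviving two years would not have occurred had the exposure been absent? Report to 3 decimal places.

p₁ = 0.0901, p₀ = 0.0203.
Under exogeneity and monotonicity, PN = (p₁ − p₀) / p₁.
PN = (0.0901 − 0.0203) / 0.0901 = 0.0698 / 0.0901 ≈ 0.7747

PN ≈ 0.775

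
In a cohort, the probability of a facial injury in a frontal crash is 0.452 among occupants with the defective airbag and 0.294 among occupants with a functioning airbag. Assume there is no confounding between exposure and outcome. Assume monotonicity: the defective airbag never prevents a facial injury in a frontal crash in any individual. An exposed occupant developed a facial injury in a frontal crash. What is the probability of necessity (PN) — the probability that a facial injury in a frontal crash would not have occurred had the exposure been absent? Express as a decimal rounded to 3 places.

Let p₁ = 0.452, p₀ = 0.294.
Under exogeneity and monotonicity, PN = (p₁ − p₀) / p₁.
PN = (0.452 − 0.294) / 0.452 = 0.158 / 0.452 ≈ 0.3496

PN ≈ 0.350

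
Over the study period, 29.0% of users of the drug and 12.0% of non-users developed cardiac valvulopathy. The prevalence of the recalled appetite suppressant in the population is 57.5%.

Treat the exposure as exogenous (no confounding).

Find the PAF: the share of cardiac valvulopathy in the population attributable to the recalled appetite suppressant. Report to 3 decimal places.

PAF ≈ 0.449

p₁ = 0.29, p₀ = 0.12.
Overall risk P(Y=1) = π·p₁ + (1−π)·p₀ = 0.575×0.29 + 0.425×0.12 = 0.21775.
Under exogeneity, PAF = [P(Y=1) − p₀] / P(Y=1).
PAF = (0.21775 − 0.12) / 0.21775 ≈ 0.4489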